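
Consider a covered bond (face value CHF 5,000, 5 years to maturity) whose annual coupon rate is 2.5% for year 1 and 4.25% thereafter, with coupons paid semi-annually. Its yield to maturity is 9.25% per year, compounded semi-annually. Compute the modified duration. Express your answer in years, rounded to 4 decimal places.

Periodic yield y = 0.04625. First find Macaulay duration:
  t   CF        PV=CF/(1+0.04625)^t    t·PV
  1        62.50        59.7372        59.7372
  2        62.50        57.0964       114.1929
  3       106.25        92.7732       278.3196
  4       106.25        88.6721       354.6884
  5       106.25        84.7523       423.7616
  6       106.25        81.0058       486.0348
  7       106.25        77.4249       541.9743
  8       106.25        74.0023       592.0183
  9       106.25        70.7310       636.5789
  10    5,106.25     3,248.9824    32,489.8244
  Σ                  3,935.1776    35,977.1303
P = 3,935.1776; Macaulay duration = 35,977.1303 / 3,935.1776 = 9.14244 half-year periods = 4.57122 years.
Modified duration = D_Mac / (1 + y) = 4.57122 / 1.04625 = 4.36915 years.

4.3691 years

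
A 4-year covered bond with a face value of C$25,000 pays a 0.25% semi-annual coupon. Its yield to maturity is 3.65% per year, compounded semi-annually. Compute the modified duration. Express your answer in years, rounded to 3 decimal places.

Periodic yield y = 0.01825. First find Macaulay duration:
  t   CF        PV=CF/(1+0.01825)^t    t·PV
  1        31.25        30.6899        30.6899
  2        31.25        30.1399        60.2797
  3        31.25        29.5997        88.7990
  4        31.25        29.0692       116.2766
  5        31.25        28.5481       142.7407
  6        31.25        28.0365       168.2189
  7        31.25        27.5340       192.7379
  8    25,031.25    21,659.4382   173,275.5056
  Σ                 21,863.0554   174,075.2483
P = 21,863.0554; Macaulay duration = 174,075.2483 / 21,863.0554 = 7.96207 half-year periods = 3.98104 years.
Modified duration = D_Mac / (1 + y) = 3.98104 / 1.01825 = 3.90968 years.

3.910 years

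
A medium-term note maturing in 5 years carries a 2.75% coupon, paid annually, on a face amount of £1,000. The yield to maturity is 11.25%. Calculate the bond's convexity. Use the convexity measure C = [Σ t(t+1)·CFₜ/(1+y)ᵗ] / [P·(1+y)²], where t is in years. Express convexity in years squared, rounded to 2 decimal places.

22.17

With y = 0.1125:
  t   CF        PV=CF/(1+0.1125)^t    t·PV        t(t+1)·PV
  1        27.50        24.7191        24.7191          49.4382
  2        27.50        22.2194        44.4388         133.3165
  3        27.50        19.9725        59.9175         239.6701
  4        27.50        17.9528        71.8113         359.0563
  5     1,027.50       602.9506     3,014.7530      18,088.5180
  Σ                    687.8144     3,215.6397      18,869.9992
P = 687.8144.
Convexity = Σ t(t+1)·PV / [P·(1+y)²] = 18,869.9992 / (687.8144 × 1.237656) = 22.16667.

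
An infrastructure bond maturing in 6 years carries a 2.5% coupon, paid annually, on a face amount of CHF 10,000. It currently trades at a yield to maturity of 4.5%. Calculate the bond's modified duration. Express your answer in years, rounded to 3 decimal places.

Periodic yield y = 0.045. First find Macaulay duration:
  t   CF        PV=CF/(1+0.045)^t    t·PV
  1       250.00       239.2344       239.2344
  2       250.00       228.9325       457.8650
  3       250.00       219.0742       657.2225
  4       250.00       209.6403       838.5613
  5       250.00       200.6128     1,003.0638
  6    10,250.00     7,870.9313    47,225.5879
  Σ                  8,968.4255    50,421.5349
P = 8,968.4255; Macaulay duration = 50,421.5349 / 8,968.4255 = 5.62212 years.
Modified duration = D_Mac / (1 + y) = 5.62212 / 1.045 = 5.38002 years.

5.380 years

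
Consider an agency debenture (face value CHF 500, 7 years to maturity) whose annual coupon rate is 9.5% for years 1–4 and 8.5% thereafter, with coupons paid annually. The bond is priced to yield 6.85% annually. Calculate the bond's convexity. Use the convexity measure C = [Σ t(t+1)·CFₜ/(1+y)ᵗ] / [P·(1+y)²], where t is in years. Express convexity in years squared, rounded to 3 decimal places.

35.485

With y = 0.0685:
  t   CF        PV=CF/(1+0.0685)^t    t·PV        t(t+1)·PV
  1        47.50        44.4548        44.4548          88.9097
  2        47.50        41.6049        83.2098         249.6294
  3        47.50        38.9377       116.8130         467.2521
  4        47.50        36.4414       145.7658         728.8288
  5        42.50        30.5152       152.5760         915.4562
  6        42.50        28.5589       171.3535       1,199.4746
  7       542.50       341.1757     2,388.2297      19,105.8377
  Σ                    561.6887     3,102.4027      22,755.3885
P = 561.6887.
Convexity = Σ t(t+1)·PV / [P·(1+y)²] = 22,755.3885 / (561.6887 × 1.141692) = 35.48457.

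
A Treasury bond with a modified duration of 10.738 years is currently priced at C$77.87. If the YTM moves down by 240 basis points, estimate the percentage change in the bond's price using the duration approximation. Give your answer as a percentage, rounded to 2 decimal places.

Duration approximation: ΔP/P ≈ -D_mod · Δy = -10.738 × (-0.024) = +0.257712.
As a percentage: +25.7712%.

+25.77%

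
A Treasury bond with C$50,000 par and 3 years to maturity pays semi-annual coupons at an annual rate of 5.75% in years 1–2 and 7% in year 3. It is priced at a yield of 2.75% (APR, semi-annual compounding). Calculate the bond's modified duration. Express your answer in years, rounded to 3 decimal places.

2.769 years

Periodic yield y = 0.01375. First find Macaulay duration:
  t   CF        PV=CF/(1+0.01375)^t    t·PV
  1     1,437.50     1,418.0025     1,418.0025
  2     1,437.50     1,398.7694     2,797.5388
  3     1,437.50     1,379.7972     4,139.3915
  4     1,437.50     1,361.0823     5,444.3292
  5     1,750.00     1,634.4954     8,172.4772
  6    51,750.00    47,678.7818   286,072.6910
  Σ                 54,870.9286   308,044.4301
P = 54,870.9286; Macaulay duration = 308,044.4301 / 54,870.9286 = 5.61398 half-year periods = 2.80699 years.
Modified duration = D_Mac / (1 + y) = 2.80699 / 1.01375 = 2.76892 years.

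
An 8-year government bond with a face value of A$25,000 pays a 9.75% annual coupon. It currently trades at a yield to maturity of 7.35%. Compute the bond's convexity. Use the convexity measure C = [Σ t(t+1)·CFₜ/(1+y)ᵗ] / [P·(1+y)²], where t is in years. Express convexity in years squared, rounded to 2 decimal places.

With y = 0.0735:
  t   CF        PV=CF/(1+0.0735)^t    t·PV        t(t+1)·PV
  1     2,437.50     2,270.6102     2,270.6102       4,541.2203
  2     2,437.50     2,115.1469     4,230.2937      12,690.8812
  3     2,437.50     1,970.3278     5,910.9833      23,643.9332
  4     2,437.50     1,835.4241     7,341.6964      36,708.4819
  5     2,437.50     1,709.7570     8,548.7848      51,292.7088
  6     2,437.50     1,592.6940     9,556.1637      66,893.1461
  7     2,437.50     1,483.6460    10,385.5218      83,084.1746
  8    27,437.50    15,557.0822   124,456.6579   1,120,109.9209
  Σ                 28,534.6880   172,700.7118   1,398,964.4671
P = 28,534.6880.
Convexity = Σ t(t+1)·PV / [P·(1+y)²] = 1,398,964.4671 / (28,534.6880 × 1.152402) = 42.54313.

42.54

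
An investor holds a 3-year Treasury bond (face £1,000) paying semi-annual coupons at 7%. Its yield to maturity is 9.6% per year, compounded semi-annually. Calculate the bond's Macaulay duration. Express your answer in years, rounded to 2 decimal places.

2.75 years

Periodic yield y = 0.048. Discount each cash flow and weight by its period:
  t   CF        PV=CF/(1+0.048)^t    t·PV
  1        35.00        33.3969        33.3969
  2        35.00        31.8673        63.7346
  3        35.00        30.4077        91.2232
  4        35.00        29.0150       116.0601
  5        35.00        27.6861       138.4305
  6     1,035.00       781.2187     4,687.3125
  Σ                    933.5919     5,130.1578
Price P = Σ PV = 933.5919.
Macaulay duration = Σ(t·PV) / P = 5,130.1578 / 933.5919 = 5.49508 half-year periods.
In years: 5.49508 / 2 = 2.74754 years.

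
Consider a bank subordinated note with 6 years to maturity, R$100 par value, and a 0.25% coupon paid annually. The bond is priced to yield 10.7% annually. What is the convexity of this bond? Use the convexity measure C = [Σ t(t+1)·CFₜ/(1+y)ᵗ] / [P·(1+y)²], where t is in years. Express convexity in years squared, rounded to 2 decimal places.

33.87

With y = 0.107:
  t   CF        PV=CF/(1+0.107)^t    t·PV        t(t+1)·PV
  1         0.25         0.2258         0.2258           0.4517
  2         0.25         0.2040         0.4080           1.2240
  3         0.25         0.1843         0.5529           2.2115
  4         0.25         0.1665         0.6659           3.3295
  5         0.25         0.1504         0.7519           4.5115
  6       100.25        54.4752       326.8511       2,287.9575
  Σ                     55.4062       329.4556       2,299.6857
P = 55.4062.
Convexity = Σ t(t+1)·PV / [P·(1+y)²] = 2,299.6857 / (55.4062 × 1.225449) = 33.86999.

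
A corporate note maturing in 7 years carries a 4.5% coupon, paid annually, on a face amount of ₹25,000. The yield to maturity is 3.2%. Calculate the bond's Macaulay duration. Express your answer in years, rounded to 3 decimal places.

6.195 years

Periodic yield y = 0.032. Discount each cash flow and weight by its year:
  t   CF        PV=CF/(1+0.032)^t    t·PV
  1     1,125.00     1,090.1163     1,090.1163
  2     1,125.00     1,056.3142     2,112.6284
  3     1,125.00     1,023.5603     3,070.6809
  4     1,125.00       991.8220     3,967.2880
  5     1,125.00       961.0678     4,805.3391
  6     1,125.00       931.2673     5,587.6036
  7    26,125.00    20,955.5188   146,688.6319
  Σ                 27,009.6667   167,322.2882
Price P = Σ PV = 27,009.6667.
Macaulay duration = Σ(t·PV) / P = 167,322.2882 / 27,009.6667 = 6.19490 years.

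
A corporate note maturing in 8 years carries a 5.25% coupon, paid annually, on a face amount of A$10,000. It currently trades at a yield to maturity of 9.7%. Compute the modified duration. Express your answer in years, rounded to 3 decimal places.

5.940 years

Periodic yield y = 0.097. First find Macaulay duration:
  t   CF        PV=CF/(1+0.097)^t    t·PV
  1       525.00       478.5779       478.5779
  2       525.00       436.2607       872.5213
  3       525.00       397.6852     1,193.0556
  4       525.00       362.5207     1,450.0827
  5       525.00       330.4655     1,652.3276
  6       525.00       301.2448     1,807.4687
  7       525.00       274.6078     1,922.2548
  8    10,525.00     5,018.4440    40,147.5521
  Σ                  7,599.8066    49,523.8409
P = 7,599.8066; Macaulay duration = 49,523.8409 / 7,599.8066 = 6.51646 years.
Modified duration = D_Mac / (1 + y) = 6.51646 / 1.097 = 5.94026 years.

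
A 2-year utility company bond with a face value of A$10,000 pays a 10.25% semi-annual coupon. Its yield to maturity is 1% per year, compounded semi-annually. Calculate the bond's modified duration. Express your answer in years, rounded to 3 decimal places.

1.862 years

Periodic yield y = 0.005. First find Macaulay duration:
  t   CF        PV=CF/(1+0.005)^t    t·PV
  1       512.50       509.9502       509.9502
  2       512.50       507.4132     1,014.8264
  3       512.50       504.8887     1,514.6662
  4    10,512.50    10,304.8521    41,219.4083
  Σ                 11,827.1042    44,258.8511
P = 11,827.1042; Macaulay duration = 44,258.8511 / 11,827.1042 = 3.74215 half-year periods = 1.87108 years.
Modified duration = D_Mac / (1 + y) = 1.87108 / 1.005 = 1.86177 years.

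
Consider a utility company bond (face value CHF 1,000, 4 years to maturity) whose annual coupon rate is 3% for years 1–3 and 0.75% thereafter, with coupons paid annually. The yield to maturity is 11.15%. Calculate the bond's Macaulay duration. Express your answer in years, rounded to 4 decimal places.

3.7935 years

Periodic yield y = 0.1115. Discount each cash flow and weight by its year:
  t   CF        PV=CF/(1+0.1115)^t    t·PV
  1        30.00        26.9906        26.9906
  2        30.00        24.2830        48.5660
  3        30.00        21.8471        65.5412
  4     1,007.50       660.0961     2,640.3845
  Σ                    733.2167     2,781.4822
Price P = Σ PV = 733.2167.
Macaulay duration = Σ(t·PV) / P = 2,781.4822 / 733.2167 = 3.79353 years.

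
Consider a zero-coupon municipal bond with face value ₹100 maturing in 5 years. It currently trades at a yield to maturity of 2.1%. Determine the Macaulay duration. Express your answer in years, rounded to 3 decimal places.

A zero-coupon bond has a single cash flow at maturity, so its Macaulay duration equals its maturity: 5 years.

5.000 years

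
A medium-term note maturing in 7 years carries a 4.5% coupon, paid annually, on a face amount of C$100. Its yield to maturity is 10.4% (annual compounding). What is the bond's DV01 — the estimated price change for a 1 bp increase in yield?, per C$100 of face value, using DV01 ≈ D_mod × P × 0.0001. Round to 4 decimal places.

Periodic yield y = 0.104.
  t   CF        PV=CF/(1+0.104)^t    t·PV
  1         4.50         4.0761         4.0761
  2         4.50         3.6921         7.3842
  3         4.50         3.3443        10.0329
  4         4.50         3.0293        12.1170
  5         4.50         2.7439        13.7195
  6         4.50         2.4854        14.9125
  7       104.50        52.2797       365.9576
  Σ                     71.6507       428.1998
P = 71.6507; D_Mac = 5.97621 yrs; D_mod = 5.41323 yrs.
DV01 ≈ 5.41323 × 71.6507 × 0.0001 = 0.038786.

C$0.0388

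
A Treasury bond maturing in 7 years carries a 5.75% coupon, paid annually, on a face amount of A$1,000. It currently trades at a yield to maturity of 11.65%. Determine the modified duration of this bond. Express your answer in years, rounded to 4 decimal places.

Periodic yield y = 0.1165. First find Macaulay duration:
  t   CF        PV=CF/(1+0.1165)^t    t·PV
  1        57.50        51.5002        51.5002
  2        57.50        46.1265        92.2530
  3        57.50        41.3135       123.9404
  4        57.50        37.0027       148.0106
  5        57.50        33.1417       165.7083
  6        57.50        29.6835       178.1012
  7     1,057.50       488.9554     3,422.6881
  Σ                    727.7235     4,182.2018
P = 727.7235; Macaulay duration = 4,182.2018 / 727.7235 = 5.74697 years.
Modified duration = D_Mac / (1 + y) = 5.74697 / 1.1165 = 5.14730 years.

5.1473 years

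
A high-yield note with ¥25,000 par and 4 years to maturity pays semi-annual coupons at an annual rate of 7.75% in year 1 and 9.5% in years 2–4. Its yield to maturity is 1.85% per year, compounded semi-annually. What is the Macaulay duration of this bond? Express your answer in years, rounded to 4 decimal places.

3.5371 years

Periodic yield y = 0.00925. Discount each cash flow and weight by its period:
  t   CF        PV=CF/(1+0.00925)^t    t·PV
  1       968.75       959.8712       959.8712
  2       968.75       951.0738     1,902.1475
  3     1,187.50     1,155.1472     3,465.4417
  4     1,187.50     1,144.5601     4,578.2402
  5     1,187.50     1,134.0699     5,670.3496
  6     1,187.50     1,123.6759     6,742.0555
  7     1,187.50     1,113.3772     7,793.6402
  8    26,187.50    24,327.8638   194,622.9104
  Σ                 31,909.6390   225,734.6562
Price P = Σ PV = 31,909.6390.
Macaulay duration = Σ(t·PV) / P = 225,734.6562 / 31,909.6390 = 7.07418 half-year periods.
In years: 7.07418 / 2 = 3.53709 years.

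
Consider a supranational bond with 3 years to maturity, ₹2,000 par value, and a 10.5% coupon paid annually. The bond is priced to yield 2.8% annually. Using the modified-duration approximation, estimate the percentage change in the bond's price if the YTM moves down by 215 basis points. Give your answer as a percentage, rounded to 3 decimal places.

Periodic yield y = 0.028. Modified duration first:
  t   CF        PV=CF/(1+0.028)^t    t·PV
  1       210.00       204.2802       204.2802
  2       210.00       198.7161       397.4322
  3     2,210.00     2,034.2903     6,102.8709
  Σ                  2,437.2866     6,704.5833
P = 2,437.2866; D_Mac = 2.75084 yrs; D_mod = 2.75084/(1+0.028) = 2.67591 yrs.
ΔP/P ≈ -D_mod · Δy = -2.67591 × (-0.0215) = +0.057532 = +5.7532%.

+5.753%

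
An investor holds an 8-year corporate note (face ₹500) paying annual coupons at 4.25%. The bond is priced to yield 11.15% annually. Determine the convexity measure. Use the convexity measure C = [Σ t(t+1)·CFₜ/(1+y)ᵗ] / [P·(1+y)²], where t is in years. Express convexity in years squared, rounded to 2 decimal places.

45.38

With y = 0.1115:
  t   CF        PV=CF/(1+0.1115)^t    t·PV        t(t+1)·PV
  1        21.25        19.1183        19.1183          38.2366
  2        21.25        17.2005        34.4009         103.2027
  3        21.25        15.4750        46.4250         185.6999
  4        21.25        13.9226        55.6905         278.4525
  5        21.25        12.5260        62.6299         375.7793
  6        21.25        11.2694        67.6166         473.3163
  7        21.25        10.1389        70.9726         567.7808
  8       521.25       223.7538     1,790.0300      16,110.2703
  Σ                    323.4045     2,146.8838      18,132.7385
P = 323.4045.
Convexity = Σ t(t+1)·PV / [P·(1+y)²] = 18,132.7385 / (323.4045 × 1.235432) = 45.38354.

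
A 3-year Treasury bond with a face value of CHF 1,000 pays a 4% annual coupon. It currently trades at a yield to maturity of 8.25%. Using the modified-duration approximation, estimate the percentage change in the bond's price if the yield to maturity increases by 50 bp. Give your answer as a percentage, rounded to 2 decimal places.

-1.33%

Periodic yield y = 0.0825. Modified duration first:
  t   CF        PV=CF/(1+0.0825)^t    t·PV
  1        40.00        36.9515        36.9515
  2        40.00        34.1353        68.2707
  3     1,040.00       819.8787     2,459.6362
  Σ                    890.9656     2,564.8584
P = 890.9656; D_Mac = 2.87874 yrs; D_mod = 2.87874/(1+0.0825) = 2.65934 yrs.
ΔP/P ≈ -D_mod · Δy = -2.65934 × (+0.005) = -0.013297 = -1.3297%.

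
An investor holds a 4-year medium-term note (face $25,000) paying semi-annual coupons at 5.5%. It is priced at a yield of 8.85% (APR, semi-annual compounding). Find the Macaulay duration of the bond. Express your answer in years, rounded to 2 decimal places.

3.62 years

Periodic yield y = 0.04425. Discount each cash flow and weight by its period:
  t   CF        PV=CF/(1+0.04425)^t    t·PV
  1       687.50       658.3672       658.3672
  2       687.50       630.4690     1,260.9380
  3       687.50       603.7529     1,811.2588
  4       687.50       578.1690     2,312.6758
  5       687.50       553.6691     2,768.3455
  6       687.50       530.2074     3,181.2445
  7       687.50       507.7399     3,554.1795
  8    25,687.50    18,167.1151   145,336.9208
  Σ                 22,229.4897   160,883.9301
Price P = Σ PV = 22,229.4897.
Macaulay duration = Σ(t·PV) / P = 160,883.9301 / 22,229.4897 = 7.23741 half-year periods.
In years: 7.23741 / 2 = 3.61870 years.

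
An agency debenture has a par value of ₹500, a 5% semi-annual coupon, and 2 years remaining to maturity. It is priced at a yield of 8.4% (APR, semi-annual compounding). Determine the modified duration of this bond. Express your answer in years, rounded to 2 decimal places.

Periodic yield y = 0.042. First find Macaulay duration:
  t   CF        PV=CF/(1+0.042)^t    t·PV
  1        12.50        11.9962        11.9962
  2        12.50        11.5126        23.0253
  3        12.50        11.0486        33.1458
  4       512.50       434.7334     1,738.9335
  Σ                    469.2908     1,807.1007
P = 469.2908; Macaulay duration = 1,807.1007 / 469.2908 = 3.85071 half-year periods = 1.92535 years.
Modified duration = D_Mac / (1 + y) = 1.92535 / 1.042 = 1.84775 years.

1.85 years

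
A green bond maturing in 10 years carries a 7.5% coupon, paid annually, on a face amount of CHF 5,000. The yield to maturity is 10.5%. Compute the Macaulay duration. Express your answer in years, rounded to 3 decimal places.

Periodic yield y = 0.105. Discount each cash flow and weight by its year:
  t   CF        PV=CF/(1+0.105)^t    t·PV
  1       375.00       339.3665       339.3665
  2       375.00       307.1190       614.2380
  3       375.00       277.9358       833.8073
  4       375.00       251.5256     1,006.1023
  5       375.00       227.6250     1,138.1248
  6       375.00       205.9954     1,235.9726
  7       375.00       186.4212     1,304.9485
  8       375.00       168.7070     1,349.6558
  9       375.00       152.6760     1,374.0840
  10    5,375.00     1,980.4126    19,804.1263
  Σ                  4,097.7841    29,000.4262
Price P = Σ PV = 4,097.7841.
Macaulay duration = Σ(t·PV) / P = 29,000.4262 / 4,097.7841 = 7.07710 years.

7.077 years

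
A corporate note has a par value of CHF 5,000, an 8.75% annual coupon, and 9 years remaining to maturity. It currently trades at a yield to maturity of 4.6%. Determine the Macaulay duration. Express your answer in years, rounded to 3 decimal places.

6.907 years

Periodic yield y = 0.046. Discount each cash flow and weight by its year:
  t   CF        PV=CF/(1+0.046)^t    t·PV
  1       437.50       418.2600       418.2600
  2       437.50       399.8662       799.7324
  3       437.50       382.2813     1,146.8438
  4       437.50       365.4697     1,461.8786
  5       437.50       349.3974     1,746.9869
  6       437.50       334.0319     2,004.1914
  7       437.50       319.3422     2,235.3952
  8       437.50       305.2984     2,442.3875
  9     5,437.50     3,627.5559    32,648.0028
  Σ                  6,501.5029    44,903.6785
Price P = Σ PV = 6,501.5029.
Macaulay duration = Σ(t·PV) / P = 44,903.6785 / 6,501.5029 = 6.90666 years.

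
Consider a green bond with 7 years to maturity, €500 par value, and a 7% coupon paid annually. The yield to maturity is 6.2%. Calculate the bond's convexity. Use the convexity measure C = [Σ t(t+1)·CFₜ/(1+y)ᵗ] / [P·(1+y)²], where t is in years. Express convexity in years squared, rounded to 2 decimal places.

38.41

With y = 0.062:
  t   CF        PV=CF/(1+0.062)^t    t·PV        t(t+1)·PV
  1        35.00        32.9567        32.9567          65.9134
  2        35.00        31.0327        62.0653         186.1960
  3        35.00        29.2210        87.6629         350.6515
  4        35.00        27.5150       110.0601         550.3006
  5        35.00        25.9087       129.5435         777.2607
  6        35.00        24.3961       146.3768       1,024.6375
  7       535.00       351.1415     2,457.9905      19,663.9242
  Σ                    522.1717     3,026.6558      22,618.8838
P = 522.1717.
Convexity = Σ t(t+1)·PV / [P·(1+y)²] = 22,618.8838 / (522.1717 × 1.127844) = 38.40686.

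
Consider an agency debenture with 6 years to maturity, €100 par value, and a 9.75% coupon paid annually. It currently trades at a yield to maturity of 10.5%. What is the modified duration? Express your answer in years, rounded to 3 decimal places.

4.338 years

Periodic yield y = 0.105. First find Macaulay duration:
  t   CF        PV=CF/(1+0.105)^t    t·PV
  1         9.75         8.8235         8.8235
  2         9.75         7.9851        15.9702
  3         9.75         7.2263        21.6790
  4         9.75         6.5397        26.1587
  5         9.75         5.9182        29.5912
  6       109.75        60.2880       361.7280
  Σ                     96.7809       463.9506
P = 96.7809; Macaulay duration = 463.9506 / 96.7809 = 4.79383 years.
Modified duration = D_Mac / (1 + y) = 4.79383 / 1.105 = 4.33830 years.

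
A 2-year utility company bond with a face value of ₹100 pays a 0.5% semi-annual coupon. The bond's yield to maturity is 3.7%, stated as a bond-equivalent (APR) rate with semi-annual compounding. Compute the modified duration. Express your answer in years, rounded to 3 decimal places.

Periodic yield y = 0.0185. First find Macaulay duration:
  t   CF        PV=CF/(1+0.0185)^t    t·PV
  1         0.25         0.2455         0.2455
  2         0.25         0.2410         0.4820
  3         0.25         0.2366         0.7099
  4       100.25        93.1623       372.6492
  Σ                     93.8854       374.0866
P = 93.8854; Macaulay duration = 374.0866 / 93.8854 = 3.98450 half-year periods = 1.99225 years.
Modified duration = D_Mac / (1 + y) = 1.99225 / 1.0185 = 1.95606 years.

1.956 years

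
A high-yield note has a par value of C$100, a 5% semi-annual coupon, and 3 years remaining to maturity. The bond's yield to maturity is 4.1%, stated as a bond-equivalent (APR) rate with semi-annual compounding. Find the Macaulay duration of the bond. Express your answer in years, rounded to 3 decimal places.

Periodic yield y = 0.0205. Discount each cash flow and weight by its period:
  t   CF        PV=CF/(1+0.0205)^t    t·PV
  1         2.50         2.4498         2.4498
  2         2.50         2.4006         4.8011
  3         2.50         2.3523         7.0570
  4         2.50         2.3051         9.2204
  5         2.50         2.2588        11.2939
  6       102.50        90.7498       544.4990
  Σ                    102.5164       579.3212
Price P = Σ PV = 102.5164.
Macaulay duration = Σ(t·PV) / P = 579.3212 / 102.5164 = 5.65101 half-year periods.
In years: 5.65101 / 2 = 2.82551 years.

2.826 years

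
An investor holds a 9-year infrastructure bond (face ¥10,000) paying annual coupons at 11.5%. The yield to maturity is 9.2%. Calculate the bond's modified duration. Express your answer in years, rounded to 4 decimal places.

Periodic yield y = 0.092. First find Macaulay duration:
  t   CF        PV=CF/(1+0.092)^t    t·PV
  1     1,150.00     1,053.1136     1,053.1136
  2     1,150.00       964.3897     1,928.7794
  3     1,150.00       883.1408     2,649.4223
  4     1,150.00       808.7370     3,234.9478
  5     1,150.00       740.6016     3,703.0080
  6     1,150.00       678.2066     4,069.2396
  7     1,150.00       621.0683     4,347.4782
  8     1,150.00       568.7439     4,549.9510
  9    11,150.00     5,049.7645    45,447.8802
  Σ                 11,367.7658    70,983.8200
P = 11,367.7658; Macaulay duration = 70,983.8200 / 11,367.7658 = 6.24431 years.
Modified duration = D_Mac / (1 + y) = 6.24431 / 1.092 = 5.71823 years.

5.7182 years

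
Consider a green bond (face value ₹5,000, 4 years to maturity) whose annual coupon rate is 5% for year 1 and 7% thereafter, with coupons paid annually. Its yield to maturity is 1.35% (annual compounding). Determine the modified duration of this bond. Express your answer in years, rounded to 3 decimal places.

3.657 years

Periodic yield y = 0.0135. First find Macaulay duration:
  t   CF        PV=CF/(1+0.0135)^t    t·PV
  1       250.00       246.6700       246.6700
  2       350.00       340.7380       681.4760
  3       350.00       336.1993     1,008.5979
  4     5,350.00     5,070.5932    20,282.3728
  Σ                  5,994.2004    22,219.1166
P = 5,994.2004; Macaulay duration = 22,219.1166 / 5,994.2004 = 3.70677 years.
Modified duration = D_Mac / (1 + y) = 3.70677 / 1.0135 = 3.65739 years.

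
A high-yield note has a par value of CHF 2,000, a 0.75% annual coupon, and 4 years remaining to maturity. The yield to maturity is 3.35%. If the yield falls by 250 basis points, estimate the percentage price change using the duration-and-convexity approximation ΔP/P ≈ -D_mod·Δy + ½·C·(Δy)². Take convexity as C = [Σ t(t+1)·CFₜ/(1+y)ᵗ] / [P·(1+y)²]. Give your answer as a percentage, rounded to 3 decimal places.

+10.138%

With y = 0.0335:
  t   CF        PV=CF/(1+0.0335)^t    t·PV        t(t+1)·PV
  1        15.00        14.5138        14.5138          29.0276
  2        15.00        14.0433        28.0867          84.2600
  3        15.00        13.5881        40.7644         163.0576
  4     2,015.00     1,766.1725     7,064.6901      35,323.4507
  Σ                  1,808.3178     7,148.0550      35,599.7959
P = 1,808.3178; D_Mac = 3.95288 yrs; D_mod = 3.82475 yrs; C = 18.43112.
Duration effect: -3.82475 × (-0.025) = +0.095619
Convexity effect: 0.5 × 18.43112 × (-0.025)² = +0.0057597
ΔP/P ≈ +0.095619 + 0.0057597 = +0.101378 = +10.1378%.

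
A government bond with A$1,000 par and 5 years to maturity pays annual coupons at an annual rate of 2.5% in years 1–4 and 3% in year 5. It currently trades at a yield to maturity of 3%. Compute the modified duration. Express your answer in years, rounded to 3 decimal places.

4.621 years

Periodic yield y = 0.03. First find Macaulay duration:
  t   CF        PV=CF/(1+0.03)^t    t·PV
  1        25.00        24.2718        24.2718
  2        25.00        23.5649        47.1298
  3        25.00        22.8785        68.6356
  4        25.00        22.2122        88.8487
  5     1,030.00       888.4870     4,442.4352
  Σ                    981.4145     4,671.3212
P = 981.4145; Macaulay duration = 4,671.3212 / 981.4145 = 4.75978 years.
Modified duration = D_Mac / (1 + y) = 4.75978 / 1.03 = 4.62115 years.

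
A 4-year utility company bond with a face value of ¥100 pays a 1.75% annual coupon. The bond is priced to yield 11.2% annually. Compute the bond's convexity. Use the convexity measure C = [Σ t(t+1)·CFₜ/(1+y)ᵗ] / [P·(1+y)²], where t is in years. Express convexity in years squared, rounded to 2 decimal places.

With y = 0.112:
  t   CF        PV=CF/(1+0.112)^t    t·PV        t(t+1)·PV
  1         1.75         1.5737         1.5737           3.1475
  2         1.75         1.4152         2.8305           8.4914
  3         1.75         1.2727         3.8181          15.2723
  4       101.75        66.5450       266.1799       1,330.8995
  Σ                     70.8066       274.4022       1,357.8107
P = 70.8066.
Convexity = Σ t(t+1)·PV / [P·(1+y)²] = 1,357.8107 / (70.8066 × 1.236544) = 15.50799.

15.51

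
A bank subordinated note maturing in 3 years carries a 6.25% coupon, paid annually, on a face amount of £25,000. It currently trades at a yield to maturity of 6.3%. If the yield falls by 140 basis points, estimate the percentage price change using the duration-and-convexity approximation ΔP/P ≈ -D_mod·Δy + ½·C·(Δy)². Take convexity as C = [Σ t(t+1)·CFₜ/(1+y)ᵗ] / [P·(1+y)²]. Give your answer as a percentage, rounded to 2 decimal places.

With y = 0.063:
  t   CF        PV=CF/(1+0.063)^t    t·PV        t(t+1)·PV
  1     1,562.50     1,469.8965     1,469.8965       2,939.7930
  2     1,562.50     1,382.7813     2,765.5626       8,296.6878
  3    26,562.50    22,114.0941    66,342.2824     265,369.1295
  Σ                 24,966.7719    70,577.7415     276,605.6104
P = 24,966.7719; D_Mac = 2.82687 yrs; D_mod = 2.65933 yrs; C = 9.80465.
Duration effect: -2.65933 × (-0.014) = +0.037231
Convexity effect: 0.5 × 9.80465 × (-0.014)² = +0.0009609
ΔP/P ≈ +0.037231 + 0.0009609 = +0.038191 = +3.8191%.

+3.82%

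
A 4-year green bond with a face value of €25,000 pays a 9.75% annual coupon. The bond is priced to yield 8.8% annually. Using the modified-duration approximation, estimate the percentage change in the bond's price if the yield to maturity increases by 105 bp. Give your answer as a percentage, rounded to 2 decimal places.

-3.38%

Periodic yield y = 0.088. Modified duration first:
  t   CF        PV=CF/(1+0.088)^t    t·PV
  1     2,437.50     2,240.3493     2,240.3493
  2     2,437.50     2,059.1445     4,118.2891
  3     2,437.50     1,892.5961     5,677.7883
  4    27,437.50    19,580.7335    78,322.9339
  Σ                 25,772.8234    90,359.3605
P = 25,772.8234; D_Mac = 3.50599 yrs; D_mod = 3.50599/(1+0.088) = 3.22242 yrs.
ΔP/P ≈ -D_mod · Δy = -3.22242 × (+0.0105) = -0.033835 = -3.3835%.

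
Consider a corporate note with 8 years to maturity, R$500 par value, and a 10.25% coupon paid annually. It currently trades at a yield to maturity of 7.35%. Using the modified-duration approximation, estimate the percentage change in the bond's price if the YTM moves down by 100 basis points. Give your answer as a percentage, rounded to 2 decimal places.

Periodic yield y = 0.0735. Modified duration first:
  t   CF        PV=CF/(1+0.0735)^t    t·PV
  1        51.25        47.7410        47.7410
  2        51.25        44.4723        88.9446
  3        51.25        41.4274       124.2822
  4        51.25        38.5910       154.3639
  5        51.25        35.9487       179.7437
  6        51.25        33.4874       200.9245
  7        51.25        31.1946       218.3623
  8       551.25       312.5591     2,500.4732
  Σ                    585.4216     3,514.8353
P = 585.4216; D_Mac = 6.00394 yrs; D_mod = 6.00394/(1+0.0735) = 5.59286 yrs.
ΔP/P ≈ -D_mod · Δy = -5.59286 × (-0.01) = +0.055929 = +5.5929%.

+5.59%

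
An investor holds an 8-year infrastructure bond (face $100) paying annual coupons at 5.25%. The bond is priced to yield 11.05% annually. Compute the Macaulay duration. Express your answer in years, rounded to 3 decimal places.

Periodic yield y = 0.1105. Discount each cash flow and weight by its year:
  t   CF        PV=CF/(1+0.1105)^t    t·PV
  1         5.25         4.7276         4.7276
  2         5.25         4.2572         8.5144
  3         5.25         3.8336        11.5007
  4         5.25         3.4521        13.8085
  5         5.25         3.1086        15.5431
  6         5.25         2.7993        16.7957
  7         5.25         2.5207        17.6452
  8       105.25        45.5065       364.0521
  Σ                     70.2056       452.5873
Price P = Σ PV = 70.2056.
Macaulay duration = Σ(t·PV) / P = 452.5873 / 70.2056 = 6.44660 years.

6.447 years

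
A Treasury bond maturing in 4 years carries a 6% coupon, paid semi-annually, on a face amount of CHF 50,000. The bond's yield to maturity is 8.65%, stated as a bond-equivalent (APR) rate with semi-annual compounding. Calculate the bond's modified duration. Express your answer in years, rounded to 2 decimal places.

3.44 years

Periodic yield y = 0.04325. First find Macaulay duration:
  t   CF        PV=CF/(1+0.04325)^t    t·PV
  1     1,500.00     1,437.8145     1,437.8145
  2     1,500.00     1,378.2071     2,756.4141
  3     1,500.00     1,321.0708     3,963.2123
  4     1,500.00     1,266.3031     5,065.2126
  5     1,500.00     1,213.8060     6,069.0302
  6     1,500.00     1,163.4853     6,980.9118
  7     1,500.00     1,115.2507     7,806.7549
  8    51,500.00    36,702.8748   293,622.9982
  Σ                 45,598.8123   327,702.3486
P = 45,598.8123; Macaulay duration = 327,702.3486 / 45,598.8123 = 7.18664 half-year periods = 3.59332 years.
Modified duration = D_Mac / (1 + y) = 3.59332 / 1.04325 = 3.44435 years.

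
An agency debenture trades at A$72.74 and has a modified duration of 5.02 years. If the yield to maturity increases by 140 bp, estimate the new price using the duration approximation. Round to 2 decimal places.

Duration approximation: ΔP/P ≈ -D_mod · Δy = -5.02 × (+0.014) = -0.070280.
New price ≈ 72.74 × (1 - 0.070280) = 67.6278328.

A$67.63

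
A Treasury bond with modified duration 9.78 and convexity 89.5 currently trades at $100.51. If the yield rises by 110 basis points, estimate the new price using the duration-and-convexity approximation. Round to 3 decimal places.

$90.241

Duration effect: -D_mod·Δy = -9.78 × (+0.011) = -0.107580
Convexity effect: ½·C·(Δy)² = 0.5 × 89.5 × (0.011)² = +0.00541475
ΔP/P ≈ -0.107580 + 0.00541475 = -0.10216525
New price ≈ 100.51 × (1 - 0.10216525) = 90.2413707225.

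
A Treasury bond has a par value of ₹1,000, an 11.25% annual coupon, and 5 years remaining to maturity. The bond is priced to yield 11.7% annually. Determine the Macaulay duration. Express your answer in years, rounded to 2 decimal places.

Periodic yield y = 0.117. Discount each cash flow and weight by its year:
  t   CF        PV=CF/(1+0.117)^t    t·PV
  1       112.50       100.7162       100.7162
  2       112.50        90.1667       180.3334
  3       112.50        80.7222       242.1666
  4       112.50        72.2670       289.0679
  5     1,112.50       639.7851     3,198.9257
  Σ                    983.6572     4,011.2098
Price P = Σ PV = 983.6572.
Macaulay duration = Σ(t·PV) / P = 4,011.2098 / 983.6572 = 4.07785 years.

4.08 years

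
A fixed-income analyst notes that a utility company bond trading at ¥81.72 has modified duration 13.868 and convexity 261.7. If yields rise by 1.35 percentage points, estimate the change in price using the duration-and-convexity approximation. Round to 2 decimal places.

-¥13.35

Duration effect: -D_mod·Δy = -13.868 × (+0.0135) = -0.187218
Convexity effect: ½·C·(Δy)² = 0.5 × 261.7 × (0.0135)² = +0.0238474125
ΔP/P ≈ -0.187218 + 0.0238474125 = -0.1633705875
ΔP ≈ 81.72 × (-0.1633705875) = -13.3506444105.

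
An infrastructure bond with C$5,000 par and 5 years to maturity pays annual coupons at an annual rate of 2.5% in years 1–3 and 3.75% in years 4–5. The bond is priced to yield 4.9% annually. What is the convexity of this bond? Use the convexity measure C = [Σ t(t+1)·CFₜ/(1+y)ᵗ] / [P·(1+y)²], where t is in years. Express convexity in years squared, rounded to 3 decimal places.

25.366

With y = 0.049:
  t   CF        PV=CF/(1+0.049)^t    t·PV        t(t+1)·PV
  1       125.00       119.1611       119.1611         238.3222
  2       125.00       113.5950       227.1899         681.5697
  3       125.00       108.2888       324.8664       1,299.4656
  4       187.50       154.8458       619.3830       3,096.9152
  5     5,187.50     4,083.9524    20,419.7619     122,518.5712
  Σ                  4,579.8430    21,710.3623     127,834.8440
P = 4,579.8430.
Convexity = Σ t(t+1)·PV / [P·(1+y)²] = 127,834.8440 / (4,579.8430 × 1.100401) = 25.36575.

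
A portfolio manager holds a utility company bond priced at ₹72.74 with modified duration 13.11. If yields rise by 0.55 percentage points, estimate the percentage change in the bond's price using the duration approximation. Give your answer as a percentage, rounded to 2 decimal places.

Duration approximation: ΔP/P ≈ -D_mod · Δy = -13.11 × (+0.0055) = -0.072105.
As a percentage: -7.2105%.

-7.21%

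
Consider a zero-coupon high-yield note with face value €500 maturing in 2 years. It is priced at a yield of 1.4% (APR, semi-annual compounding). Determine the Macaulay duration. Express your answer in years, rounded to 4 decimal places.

2.0000 years

A zero-coupon bond has a single cash flow at maturity, so its Macaulay duration equals its maturity: 2 years.
(Equivalently: 4 semi-annual periods ÷ 2 = 2 years.)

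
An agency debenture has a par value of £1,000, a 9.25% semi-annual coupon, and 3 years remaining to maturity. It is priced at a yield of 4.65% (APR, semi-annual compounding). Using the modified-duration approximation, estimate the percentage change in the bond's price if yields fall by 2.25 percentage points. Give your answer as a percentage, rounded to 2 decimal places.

Periodic yield y = 0.02325. Modified duration first:
  t   CF        PV=CF/(1+0.02325)^t    t·PV
  1        46.25        45.1991        45.1991
  2        46.25        44.1721        88.3442
  3        46.25        43.1685       129.5054
  4        46.25        42.1876       168.7504
  5        46.25        41.2290       206.1451
  6     1,046.25       911.4754     5,468.8524
  Σ                  1,127.4317     6,106.7965
P = 1,127.4317; D_Mac = 5.41656 half-year periods = 2.70828 yrs; D_mod = 2.70828/(1+0.02325) = 2.64674 yrs.
ΔP/P ≈ -D_mod · Δy = -2.64674 × (-0.0225) = +0.059552 = +5.9552%.

+5.96%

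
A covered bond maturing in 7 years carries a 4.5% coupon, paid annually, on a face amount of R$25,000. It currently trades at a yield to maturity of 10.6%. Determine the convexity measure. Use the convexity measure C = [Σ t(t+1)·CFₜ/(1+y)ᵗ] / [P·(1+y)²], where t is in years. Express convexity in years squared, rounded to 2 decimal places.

With y = 0.106:
  t   CF        PV=CF/(1+0.106)^t    t·PV        t(t+1)·PV
  1     1,125.00     1,017.1790     1,017.1790       2,034.3580
  2     1,125.00       919.6917     1,839.3834       5,518.1502
  3     1,125.00       831.5477     2,494.6430       9,978.5718
  4     1,125.00       751.8514     3,007.4056      15,037.0281
  5     1,125.00       679.7933     3,398.9666      20,393.7994
  6     1,125.00       614.6413     3,687.8480      25,814.9359
  7    26,125.00    12,905.3685    90,337.5796     722,700.6367
  Σ                 17,720.0729   105,783.0051     801,477.4801
P = 17,720.0729.
Convexity = Σ t(t+1)·PV / [P·(1+y)²] = 801,477.4801 / (17,720.0729 × 1.223236) = 36.97563.

36.98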